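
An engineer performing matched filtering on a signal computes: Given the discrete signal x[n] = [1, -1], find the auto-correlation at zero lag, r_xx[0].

The auto-correlation at zero lag r_xx[0] equals the signal energy.
r_xx[0] = sum of x[n]^2 = 1^2 + (-1)^2
= 1 + 1 = 2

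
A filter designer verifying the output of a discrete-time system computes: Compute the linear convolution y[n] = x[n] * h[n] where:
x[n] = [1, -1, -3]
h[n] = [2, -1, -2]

y[n] = sum_k x[k]*h[n-k]. Output length = len(x) + len(h) - 1 = 3 + 3 - 1 = 5.
y[0] = 1*2 = 2
y[1] = -1*2 + 1*-1 = -3
y[2] = -3*2 + -1*-1 + 1*-2 = -7
y[3] = -3*-1 + -1*-2 = 5
y[4] = -3*-2 = 6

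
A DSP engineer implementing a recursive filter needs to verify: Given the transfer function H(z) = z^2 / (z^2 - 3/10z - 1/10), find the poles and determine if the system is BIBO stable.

Poles are roots of the denominator: z^2 - 3/10z - 1/10 = 0.
Quadratic formula: z = [-(-3/10) +/- sqrt((-3/10)^2 - 4*(-1/10))] / 2
Discriminant = 9/100 + 2/5 = 49/100; sqrt = 7/10.
z = (3/10 +/- 7/10) / 2 => z = 1/2 or z = -1/5.
|p1| = 1/2, |p2| = 1/5.
For BIBO stability, all poles must lie inside the unit circle (|p| < 1).
System is STABLE since both |p| < 1.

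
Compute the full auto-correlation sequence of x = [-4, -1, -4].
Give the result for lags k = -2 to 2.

r_xx[k] = sum_m x[m]*x[m+k], indexed from 0, for k = -2 to 2:
  r_xx[-2] = x[2]*x[0] = 16
  r_xx[-1] = x[1]*x[0] + x[2]*x[1] = 8
  r_xx[0] = x[0]*x[0] + x[1]*x[1] + x[2]*x[2] = 33
  r_xx[1] = x[0]*x[1] + x[1]*x[2] = 8
  r_xx[2] = x[0]*x[2] = 16
r_xx = [16, 8, 33, 8, 16]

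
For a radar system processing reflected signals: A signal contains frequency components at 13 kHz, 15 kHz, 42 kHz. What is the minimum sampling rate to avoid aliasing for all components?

The highest frequency component is f_max = 42 kHz.
Nyquist rate = 2 * f_max = 2 * 42 kHz = 84 kHz.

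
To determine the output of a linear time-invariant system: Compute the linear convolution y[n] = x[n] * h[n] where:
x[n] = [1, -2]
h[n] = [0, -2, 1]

y[n] = sum_k x[k]*h[n-k]. Output length = len(x) + len(h) - 1 = 2 + 3 - 1 = 4.
y[0] = 1*0 = 0
y[1] = -2*0 + 1*-2 = -2
y[2] = -2*-2 + 1*1 = 5
y[3] = -2*1 = -2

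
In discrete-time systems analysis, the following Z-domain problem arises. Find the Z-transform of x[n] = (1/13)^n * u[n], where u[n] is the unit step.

The Z-transform of a^n * u[n] is z/(z-a) for |z| > |a|.
Here a = 1/13, so X(z) = z/(z - (1/13)) = 13z/(13z - 1)
ROC: |z| > 1/13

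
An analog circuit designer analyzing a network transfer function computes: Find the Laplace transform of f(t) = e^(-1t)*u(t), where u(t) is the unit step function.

Standard Laplace transform pair:
e^(-at)*u(t) <-> 1/(s+a)
With a = 1: L{e^(-1t)*u(t)} = 1/(s+1), ROC: Re(s) > -1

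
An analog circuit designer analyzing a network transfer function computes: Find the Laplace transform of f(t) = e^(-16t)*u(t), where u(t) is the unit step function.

Standard Laplace transform pair:
e^(-at)*u(t) <-> 1/(s+a)
With a = 16: L{e^(-16t)*u(t)} = 1/(s+16), ROC: Re(s) > -16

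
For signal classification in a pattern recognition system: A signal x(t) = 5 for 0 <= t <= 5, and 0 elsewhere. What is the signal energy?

Energy = integral of |x(t)|^2 dt over the signal duration
= 5^2 * 5 = 25 * 5 = 125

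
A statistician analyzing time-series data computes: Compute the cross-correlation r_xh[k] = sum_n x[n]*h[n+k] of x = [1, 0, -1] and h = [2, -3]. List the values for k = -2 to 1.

Both sequences indexed from 0 and zero outside their support.
Lags with overlap: k = -2 to 1.
  r_xh[-2] = x[2]*h[0] = -2
  r_xh[-1] = x[1]*h[0] + x[2]*h[1] = 3
  r_xh[0] = x[0]*h[0] + x[1]*h[1] = 2
  r_xh[1] = x[0]*h[1] = -3
r_xh = [-2, 3, 2, -3] (for k = -2, ..., 1)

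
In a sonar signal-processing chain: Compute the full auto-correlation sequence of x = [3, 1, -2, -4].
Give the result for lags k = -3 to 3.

r_xx[k] = sum_m x[m]*x[m+k], indexed from 0, for k = -3 to 3:
  r_xx[-3] = x[3]*x[0] = -12
  r_xx[-2] = x[2]*x[0] + x[3]*x[1] = -10
  r_xx[-1] = x[1]*x[0] + x[2]*x[1] + x[3]*x[2] = 9
  r_xx[0] = x[0]*x[0] + x[1]*x[1] + x[2]*x[2] + x[3]*x[3] = 30
  r_xx[1] = x[0]*x[1] + x[1]*x[2] + x[2]*x[3] = 9
  r_xx[2] = x[0]*x[2] + x[1]*x[3] = -10
  r_xx[3] = x[0]*x[3] = -12
r_xx = [-12, -10, 9, 30, 9, -10, -12]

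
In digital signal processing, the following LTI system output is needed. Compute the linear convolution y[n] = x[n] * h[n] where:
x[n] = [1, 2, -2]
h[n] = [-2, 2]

y[n] = sum_k x[k]*h[n-k]. Output length = len(x) + len(h) - 1 = 3 + 2 - 1 = 4.
y[0] = 1*-2 = -2
y[1] = 2*-2 + 1*2 = -2
y[2] = -2*-2 + 2*2 = 8
y[3] = -2*2 = -4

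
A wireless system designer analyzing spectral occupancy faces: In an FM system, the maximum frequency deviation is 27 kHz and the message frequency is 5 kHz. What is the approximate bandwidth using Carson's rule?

Carson's rule: BW = 2*(delta_f + f_m)
= 2*(27 + 5) kHz = 64 kHz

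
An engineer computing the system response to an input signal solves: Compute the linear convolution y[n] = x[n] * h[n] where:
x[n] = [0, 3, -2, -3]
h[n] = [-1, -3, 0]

y[n] = sum_k x[k]*h[n-k]. Output length = len(x) + len(h) - 1 = 4 + 3 - 1 = 6.
y[0] = 0*-1 = 0
y[1] = 3*-1 + 0*-3 = -3
y[2] = -2*-1 + 3*-3 + 0*0 = -7
y[3] = -3*-1 + -2*-3 + 3*0 = 9
y[4] = -3*-3 + -2*0 = 9
y[5] = -3*0 = 0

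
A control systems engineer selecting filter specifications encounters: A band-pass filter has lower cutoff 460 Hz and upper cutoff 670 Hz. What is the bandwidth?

Bandwidth = f_high - f_low
= 670 Hz - 460 Hz = 210 Hz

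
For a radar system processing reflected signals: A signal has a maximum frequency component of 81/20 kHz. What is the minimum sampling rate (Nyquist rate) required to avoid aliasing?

By the Nyquist-Shannon sampling theorem,
the minimum sampling rate (Nyquist rate) must be at least 2 * f_max.
Nyquist rate = 2 * 81/20 kHz = 81/10 kHz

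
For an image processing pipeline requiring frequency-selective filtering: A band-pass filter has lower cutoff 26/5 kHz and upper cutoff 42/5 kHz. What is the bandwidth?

Bandwidth = f_high - f_low
= 42/5 kHz - 26/5 kHz = 16/5 kHz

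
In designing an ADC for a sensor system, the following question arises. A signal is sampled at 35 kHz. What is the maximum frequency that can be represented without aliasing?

The maximum frequency that can be represented without aliasing
is the Nyquist frequency: f_max = f_s / 2 = 35 kHz / 2 = 35/2 kHz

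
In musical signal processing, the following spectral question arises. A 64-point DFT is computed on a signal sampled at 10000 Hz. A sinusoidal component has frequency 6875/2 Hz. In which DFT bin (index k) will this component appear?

DFT frequency resolution = f_s/N = 10000/64 = 625/4 Hz
Bin index k = f_signal / resolution = 6875/2 / 625/4 = 22
The signal frequency 6875/2 Hz falls in DFT bin k = 22.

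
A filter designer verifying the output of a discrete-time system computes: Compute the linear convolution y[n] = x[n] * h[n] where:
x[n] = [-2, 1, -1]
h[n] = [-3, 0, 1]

y[n] = sum_k x[k]*h[n-k]. Output length = len(x) + len(h) - 1 = 3 + 3 - 1 = 5.
y[0] = -2*-3 = 6
y[1] = 1*-3 + -2*0 = -3
y[2] = -1*-3 + 1*0 + -2*1 = 1
y[3] = -1*0 + 1*1 = 1
y[4] = -1*1 = -1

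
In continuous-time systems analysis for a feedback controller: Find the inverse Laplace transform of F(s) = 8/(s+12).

Standard pair: k/(s+a) <-> k*e^(-at)*u(t)
With k=8, a=12: f(t) = 8*e^(-12t)*u(t)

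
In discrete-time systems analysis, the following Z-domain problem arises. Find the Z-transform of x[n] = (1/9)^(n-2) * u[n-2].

Time-shifting property: if X(z) = Z{x[n]}, then Z{x[n-d]} = z^(-d) * X(z)
X(z) = z/(z - 1/9) for x[n] = (1/9)^n * u[n]
Z{x[n-2]} = z^(-2) * z/(z - 1/9) = z^(-1)/(z - 1/9)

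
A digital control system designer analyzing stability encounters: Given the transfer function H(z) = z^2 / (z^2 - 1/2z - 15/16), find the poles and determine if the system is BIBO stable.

Poles are roots of the denominator: z^2 - 1/2z - 15/16 = 0.
Quadratic formula: z = [-(-1/2) +/- sqrt((-1/2)^2 - 4*(-15/16))] / 2
Discriminant = 1/4 + 15/4 = 4; sqrt = 2.
z = (1/2 +/- 2) / 2 => z = 5/4 or z = -3/4.
|p1| = 5/4, |p2| = 3/4.
For BIBO stability, all poles must lie inside the unit circle (|p| < 1).
System is UNSTABLE since at least one |p| >= 1.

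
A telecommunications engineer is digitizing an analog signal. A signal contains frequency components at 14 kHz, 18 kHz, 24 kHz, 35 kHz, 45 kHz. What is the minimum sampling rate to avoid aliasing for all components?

The highest frequency component is f_max = 45 kHz.
Nyquist rate = 2 * f_max = 2 * 45 kHz = 90 kHz.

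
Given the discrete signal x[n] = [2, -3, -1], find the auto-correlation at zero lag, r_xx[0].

The auto-correlation at zero lag r_xx[0] equals the signal energy.
r_xx[0] = sum of x[n]^2 = 2^2 + (-3)^2 + (-1)^2
= 4 + 9 + 1 = 14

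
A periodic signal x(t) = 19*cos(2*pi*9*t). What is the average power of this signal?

Average power of A*cos(wt) is A^2/2.
P = 19^2 / 2 = 361/2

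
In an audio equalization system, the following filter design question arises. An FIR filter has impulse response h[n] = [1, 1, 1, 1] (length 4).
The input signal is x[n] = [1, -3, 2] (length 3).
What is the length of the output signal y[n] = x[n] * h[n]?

For linear convolution, the output length is:
len(y) = len(x) + len(h) - 1 = 3 + 4 - 1 = 6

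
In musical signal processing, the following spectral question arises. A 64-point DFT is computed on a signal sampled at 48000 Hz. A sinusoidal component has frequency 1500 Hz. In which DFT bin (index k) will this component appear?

DFT frequency resolution = f_s/N = 48000/64 = 750 Hz
Bin index k = f_signal / resolution = 1500 / 750 = 2
The signal frequency 1500 Hz falls in DFT bin k = 2.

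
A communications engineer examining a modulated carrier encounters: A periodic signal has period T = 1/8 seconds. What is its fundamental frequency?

The fundamental frequency is the reciprocal of the period.
f = 1/T = 1/(1/8) = 8 Hz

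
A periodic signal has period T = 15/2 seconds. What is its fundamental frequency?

The fundamental frequency is the reciprocal of the period.
f = 1/T = 1/(15/2) = 2/15 Hz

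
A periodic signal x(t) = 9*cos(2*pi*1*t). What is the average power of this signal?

Average power of A*cos(wt) is A^2/2.
P = 9^2 / 2 = 81/2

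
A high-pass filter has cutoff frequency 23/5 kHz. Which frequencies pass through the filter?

A high-pass filter passes all frequencies above the cutoff frequency 23/5 kHz and attenuates lower frequencies.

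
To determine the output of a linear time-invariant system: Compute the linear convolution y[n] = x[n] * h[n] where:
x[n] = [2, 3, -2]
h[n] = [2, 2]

y[n] = sum_k x[k]*h[n-k]. Output length = len(x) + len(h) - 1 = 3 + 2 - 1 = 4.
y[0] = 2*2 = 4
y[1] = 3*2 + 2*2 = 10
y[2] = -2*2 + 3*2 = 2
y[3] = -2*2 = -4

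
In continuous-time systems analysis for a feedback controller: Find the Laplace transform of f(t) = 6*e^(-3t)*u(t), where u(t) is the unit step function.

Standard Laplace transform pair:
e^(-at)*u(t) <-> 1/(s+a)
With a = 3: L{6*e^(-3t)*u(t)} = 6/(s+3), ROC: Re(s) > -3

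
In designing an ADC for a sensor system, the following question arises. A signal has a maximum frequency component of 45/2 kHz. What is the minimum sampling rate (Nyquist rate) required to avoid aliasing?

By the Nyquist-Shannon sampling theorem,
the minimum sampling rate (Nyquist rate) must be at least 2 * f_max.
Nyquist rate = 2 * 45/2 kHz = 45 kHz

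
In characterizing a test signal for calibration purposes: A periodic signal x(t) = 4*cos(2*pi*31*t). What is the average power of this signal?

Average power of A*cos(wt) is A^2/2.
P = 4^2 / 2 = 16/2 = 8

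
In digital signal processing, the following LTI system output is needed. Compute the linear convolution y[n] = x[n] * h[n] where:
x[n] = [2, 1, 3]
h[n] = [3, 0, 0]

y[n] = sum_k x[k]*h[n-k]. Output length = len(x) + len(h) - 1 = 3 + 3 - 1 = 5.
y[0] = 2*3 = 6
y[1] = 1*3 + 2*0 = 3
y[2] = 3*3 + 1*0 + 2*0 = 9
y[3] = 3*0 + 1*0 = 0
y[4] = 3*0 = 0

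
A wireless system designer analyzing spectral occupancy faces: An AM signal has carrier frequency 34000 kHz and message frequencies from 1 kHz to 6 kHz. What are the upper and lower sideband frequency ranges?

Upper sideband (USB) = fc + [fm_low, fm_high] = 34000 + [1, 6] = [34001, 34006] kHz
Lower sideband (LSB) = fc - [fm_high, fm_low] = 34000 - [6, 1] = [33994, 33999] kHz
Total occupied spectrum: 33994 kHz to 34006 kHz (plus carrier at 34000 kHz)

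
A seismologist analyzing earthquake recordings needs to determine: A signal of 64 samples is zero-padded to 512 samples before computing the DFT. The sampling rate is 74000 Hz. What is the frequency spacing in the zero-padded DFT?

Original DFT: N = 64, resolution = f_s/N = 74000/64 = 4625/4 Hz
Zero-padded DFT: N = 512, resolution = f_s/N = 74000/512 = 4625/32 Hz
Zero-padding interpolates the spectrum (finer frequency grid)
but does NOT improve the true spectral resolution (ability to resolve close frequencies).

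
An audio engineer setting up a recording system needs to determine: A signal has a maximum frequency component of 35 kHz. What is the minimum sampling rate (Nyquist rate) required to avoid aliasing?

By the Nyquist-Shannon sampling theorem,
the minimum sampling rate (Nyquist rate) must be at least 2 * f_max.
Nyquist rate = 2 * 35 kHz = 70 kHz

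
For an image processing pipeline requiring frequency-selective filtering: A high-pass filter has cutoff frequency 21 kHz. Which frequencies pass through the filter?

A high-pass filter passes all frequencies above the cutoff frequency 21 kHz and attenuates lower frequencies.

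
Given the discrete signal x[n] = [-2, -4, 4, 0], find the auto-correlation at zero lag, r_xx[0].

The auto-correlation at zero lag r_xx[0] equals the signal energy.
r_xx[0] = sum of x[n]^2 = (-2)^2 + (-4)^2 + 4^2 + 0^2
= 4 + 16 + 16 + 0 = 36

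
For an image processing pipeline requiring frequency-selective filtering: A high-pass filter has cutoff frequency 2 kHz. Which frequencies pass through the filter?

A high-pass filter passes all frequencies above the cutoff frequency 2 kHz and attenuates lower frequencies.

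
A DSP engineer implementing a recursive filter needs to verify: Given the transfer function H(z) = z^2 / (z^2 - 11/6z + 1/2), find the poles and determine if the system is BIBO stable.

Poles are roots of the denominator: z^2 - 11/6z + 1/2 = 0.
Quadratic formula: z = [-(-11/6) +/- sqrt((-11/6)^2 - 4*(1/2))] / 2
Discriminant = 121/36 - 2 = 49/36; sqrt = 7/6.
z = (11/6 +/- 7/6) / 2 => z = 3/2 or z = 1/3.
|p1| = 3/2, |p2| = 1/3.
For BIBO stability, all poles must lie inside the unit circle (|p| < 1).
System is UNSTABLE since at least one |p| >= 1.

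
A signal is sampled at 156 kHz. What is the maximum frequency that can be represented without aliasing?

The maximum frequency that can be represented without aliasing
is the Nyquist frequency: f_max = f_s / 2 = 156 kHz / 2 = 78 kHz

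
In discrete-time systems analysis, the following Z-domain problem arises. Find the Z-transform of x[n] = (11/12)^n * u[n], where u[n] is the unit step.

The Z-transform of a^n * u[n] is z/(z-a) for |z| > |a|.
Here a = 11/12, so X(z) = z/(z - (11/12)) = 12z/(12z - 11)
ROC: |z| > 11/12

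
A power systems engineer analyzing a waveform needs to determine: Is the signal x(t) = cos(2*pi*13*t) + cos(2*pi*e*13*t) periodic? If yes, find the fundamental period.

f1 = 13 Hz, f2 = 13*e Hz
Ratio f2/f1 = e, which is irrational.
Since the frequency ratio is irrational, no common period exists.
The signal is not periodic.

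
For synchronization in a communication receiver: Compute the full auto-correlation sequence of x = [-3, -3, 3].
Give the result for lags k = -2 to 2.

r_xx[k] = sum_m x[m]*x[m+k], indexed from 0, for k = -2 to 2:
  r_xx[-2] = x[2]*x[0] = -9
  r_xx[-1] = x[1]*x[0] + x[2]*x[1] = 0
  r_xx[0] = x[0]*x[0] + x[1]*x[1] + x[2]*x[2] = 27
  r_xx[1] = x[0]*x[1] + x[1]*x[2] = 0
  r_xx[2] = x[0]*x[2] = -9
r_xx = [-9, 0, 27, 0, -9]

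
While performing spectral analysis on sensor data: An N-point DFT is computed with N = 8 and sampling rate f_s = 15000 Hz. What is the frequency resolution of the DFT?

DFT frequency resolution = f_s / N
= 15000 / 8 = 1875 Hz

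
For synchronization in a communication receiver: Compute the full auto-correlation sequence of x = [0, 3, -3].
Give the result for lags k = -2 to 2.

r_xx[k] = sum_m x[m]*x[m+k], indexed from 0, for k = -2 to 2:
  r_xx[-2] = x[2]*x[0] = 0
  r_xx[-1] = x[1]*x[0] + x[2]*x[1] = -9
  r_xx[0] = x[0]*x[0] + x[1]*x[1] + x[2]*x[2] = 18
  r_xx[1] = x[0]*x[1] + x[1]*x[2] = -9
  r_xx[2] = x[0]*x[2] = 0
r_xx = [0, -9, 18, -9, 0]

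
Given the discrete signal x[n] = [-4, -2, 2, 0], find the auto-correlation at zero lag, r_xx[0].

The auto-correlation at zero lag r_xx[0] equals the signal energy.
r_xx[0] = sum of x[n]^2 = (-4)^2 + (-2)^2 + 2^2 + 0^2
= 16 + 4 + 4 + 0 = 24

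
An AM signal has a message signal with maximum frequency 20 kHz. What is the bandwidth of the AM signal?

In AM (double-sideband), the bandwidth is twice the message frequency.
BW = 2 * f_m = 2 * 20 kHz = 40 kHz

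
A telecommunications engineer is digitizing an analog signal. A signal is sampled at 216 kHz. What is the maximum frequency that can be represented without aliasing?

The maximum frequency that can be represented without aliasing
is the Nyquist frequency: f_max = f_s / 2 = 216 kHz / 2 = 108 kHz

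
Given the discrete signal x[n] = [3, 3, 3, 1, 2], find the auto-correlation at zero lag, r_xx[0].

The auto-correlation at zero lag r_xx[0] equals the signal energy.
r_xx[0] = sum of x[n]^2 = 3^2 + 3^2 + 3^2 + 1^2 + 2^2
= 9 + 9 + 9 + 1 + 4 = 32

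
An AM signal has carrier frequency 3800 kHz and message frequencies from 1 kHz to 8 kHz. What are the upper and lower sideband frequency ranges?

Upper sideband (USB) = fc + [fm_low, fm_high] = 3800 + [1, 8] = [3801, 3808] kHz
Lower sideband (LSB) = fc - [fm_high, fm_low] = 3800 - [8, 1] = [3792, 3799] kHz
Total occupied spectrum: 3792 kHz to 3808 kHz (plus carrier at 3800 kHz)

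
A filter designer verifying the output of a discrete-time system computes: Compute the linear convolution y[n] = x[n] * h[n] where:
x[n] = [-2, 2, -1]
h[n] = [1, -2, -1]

y[n] = sum_k x[k]*h[n-k]. Output length = len(x) + len(h) - 1 = 3 + 3 - 1 = 5.
y[0] = -2*1 = -2
y[1] = 2*1 + -2*-2 = 6
y[2] = -1*1 + 2*-2 + -2*-1 = -3
y[3] = -1*-2 + 2*-1 = 0
y[4] = -1*-1 = 1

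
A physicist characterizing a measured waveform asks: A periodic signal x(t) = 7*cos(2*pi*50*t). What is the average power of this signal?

Average power of A*cos(wt) is A^2/2.
P = 7^2 / 2 = 49/2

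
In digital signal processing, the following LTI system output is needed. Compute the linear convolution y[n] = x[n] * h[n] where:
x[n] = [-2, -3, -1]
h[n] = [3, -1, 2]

y[n] = sum_k x[k]*h[n-k]. Output length = len(x) + len(h) - 1 = 3 + 3 - 1 = 5.
y[0] = -2*3 = -6
y[1] = -3*3 + -2*-1 = -7
y[2] = -1*3 + -3*-1 + -2*2 = -4
y[3] = -1*-1 + -3*2 = -5
y[4] = -1*2 = -2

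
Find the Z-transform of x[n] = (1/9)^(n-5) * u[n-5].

Time-shifting property: if X(z) = Z{x[n]}, then Z{x[n-d]} = z^(-d) * X(z)
X(z) = z/(z - 1/9) for x[n] = (1/9)^n * u[n]
Z{x[n-5]} = z^(-5) * z/(z - 1/9) = z^(-4)/(z - 1/9)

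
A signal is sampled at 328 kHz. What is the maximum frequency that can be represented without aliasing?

The maximum frequency that can be represented without aliasing
is the Nyquist frequency: f_max = f_s / 2 = 328 kHz / 2 = 164 kHz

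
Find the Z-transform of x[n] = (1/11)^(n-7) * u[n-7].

Time-shifting property: if X(z) = Z{x[n]}, then Z{x[n-d]} = z^(-d) * X(z)
X(z) = z/(z - 1/11) for x[n] = (1/11)^n * u[n]
Z{x[n-7]} = z^(-7) * z/(z - 1/11) = z^(-6)/(z - 1/11)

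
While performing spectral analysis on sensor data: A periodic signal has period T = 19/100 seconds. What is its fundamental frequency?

The fundamental frequency is the reciprocal of the period.
f = 1/T = 1/(19/100) = 100/19 Hz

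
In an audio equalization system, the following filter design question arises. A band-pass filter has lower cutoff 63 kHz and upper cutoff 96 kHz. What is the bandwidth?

Bandwidth = f_high - f_low
= 96 kHz - 63 kHz = 33 kHz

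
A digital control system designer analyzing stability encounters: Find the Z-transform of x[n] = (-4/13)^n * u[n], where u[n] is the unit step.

The Z-transform of a^n * u[n] is z/(z-a) for |z| > |a|.
Here a = -4/13, so X(z) = z/(z - (-4/13)) = 13z/(13z + 4)
ROC: |z| > 4/13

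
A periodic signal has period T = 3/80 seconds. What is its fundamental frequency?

The fundamental frequency is the reciprocal of the period.
f = 1/T = 1/(3/80) = 80/3 Hz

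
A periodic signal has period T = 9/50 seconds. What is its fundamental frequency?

The fundamental frequency is the reciprocal of the period.
f = 1/T = 1/(9/50) = 50/9 Hz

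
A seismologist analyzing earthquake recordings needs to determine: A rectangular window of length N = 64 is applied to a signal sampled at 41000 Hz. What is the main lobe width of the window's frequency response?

For a rectangular window of length N,
the main lobe width in frequency is 2*f_s/N.
= 2*41000/64 = 5125/4 Hz
This determines the minimum frequency separation for resolving two sinusoids.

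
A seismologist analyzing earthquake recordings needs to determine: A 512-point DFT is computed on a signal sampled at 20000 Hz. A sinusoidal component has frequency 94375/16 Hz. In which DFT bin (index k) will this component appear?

DFT frequency resolution = f_s/N = 20000/512 = 625/16 Hz
Bin index k = f_signal / resolution = 94375/16 / 625/16 = 151
The signal frequency 94375/16 Hz falls in DFT bin k = 151.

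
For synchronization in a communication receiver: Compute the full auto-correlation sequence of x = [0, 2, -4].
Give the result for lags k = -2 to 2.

r_xx[k] = sum_m x[m]*x[m+k], indexed from 0, for k = -2 to 2:
  r_xx[-2] = x[2]*x[0] = 0
  r_xx[-1] = x[1]*x[0] + x[2]*x[1] = -8
  r_xx[0] = x[0]*x[0] + x[1]*x[1] + x[2]*x[2] = 20
  r_xx[1] = x[0]*x[1] + x[1]*x[2] = -8
  r_xx[2] = x[0]*x[2] = 0
r_xx = [0, -8, 20, -8, 0]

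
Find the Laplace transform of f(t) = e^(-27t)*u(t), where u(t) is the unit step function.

Standard Laplace transform pair:
e^(-at)*u(t) <-> 1/(s+a)
With a = 27: L{e^(-27t)*u(t)} = 1/(s+27), ROC: Re(s) > -27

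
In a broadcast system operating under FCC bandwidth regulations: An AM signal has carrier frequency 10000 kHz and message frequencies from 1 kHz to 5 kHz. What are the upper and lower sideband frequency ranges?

Upper sideband (USB) = fc + [fm_low, fm_high] = 10000 + [1, 5] = [10001, 10005] kHz
Lower sideband (LSB) = fc - [fm_high, fm_low] = 10000 - [5, 1] = [9995, 9999] kHz
Total occupied spectrum: 9995 kHz to 10005 kHz (plus carrier at 10000 kHz)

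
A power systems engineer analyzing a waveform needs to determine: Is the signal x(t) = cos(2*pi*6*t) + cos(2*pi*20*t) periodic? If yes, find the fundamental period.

f1 = 6 Hz, f2 = 20 Hz
Period T1 = 1/6, T2 = 1/20
Ratio T1/T2 = 20/6, which is rational.
The signal is periodic with fundamental period T = 1/GCD(6,20) = 1/2 s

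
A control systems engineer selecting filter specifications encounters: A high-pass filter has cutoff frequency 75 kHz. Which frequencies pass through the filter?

A high-pass filter passes all frequencies above the cutoff frequency 75 kHz and attenuates lower frequencies.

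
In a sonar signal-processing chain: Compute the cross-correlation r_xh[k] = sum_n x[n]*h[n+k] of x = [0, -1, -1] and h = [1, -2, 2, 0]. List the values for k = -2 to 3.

Both sequences indexed from 0 and zero outside their support.
Lags with overlap: k = -2 to 3.
  r_xh[-2] = x[2]*h[0] = -1
  r_xh[-1] = x[1]*h[0] + x[2]*h[1] = 1
  r_xh[0] = x[0]*h[0] + x[1]*h[1] + x[2]*h[2] = 0
  r_xh[1] = x[0]*h[1] + x[1]*h[2] + x[2]*h[3] = -2
  r_xh[2] = x[0]*h[2] + x[1]*h[3] = 0
  r_xh[3] = x[0]*h[3] = 0
r_xh = [-1, 1, 0, -2, 0, 0] (for k = -2, ..., 3)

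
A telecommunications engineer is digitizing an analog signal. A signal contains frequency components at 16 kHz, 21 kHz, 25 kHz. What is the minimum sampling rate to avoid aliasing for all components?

The highest frequency component is f_max = 25 kHz.
Nyquist rate = 2 * f_max = 2 * 25 kHz = 50 kHz.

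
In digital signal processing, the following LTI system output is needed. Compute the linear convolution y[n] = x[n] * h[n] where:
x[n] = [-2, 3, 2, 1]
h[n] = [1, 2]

y[n] = sum_k x[k]*h[n-k]. Output length = len(x) + len(h) - 1 = 4 + 2 - 1 = 5.
y[0] = -2*1 = -2
y[1] = 3*1 + -2*2 = -1
y[2] = 2*1 + 3*2 = 8
y[3] = 1*1 + 2*2 = 5
y[4] = 1*2 = 2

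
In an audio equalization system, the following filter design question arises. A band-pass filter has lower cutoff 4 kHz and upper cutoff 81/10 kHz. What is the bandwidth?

Bandwidth = f_high - f_low
= 81/10 kHz - 4 kHz = 41/10 kHz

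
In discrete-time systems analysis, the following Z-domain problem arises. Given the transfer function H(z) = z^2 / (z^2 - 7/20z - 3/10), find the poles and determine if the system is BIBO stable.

Poles are roots of the denominator: z^2 - 7/20z - 3/10 = 0.
Quadratic formula: z = [-(-7/20) +/- sqrt((-7/20)^2 - 4*(-3/10))] / 2
Discriminant = 49/400 + 6/5 = 529/400; sqrt = 23/20.
z = (7/20 +/- 23/20) / 2 => z = 3/4 or z = -2/5.
|p1| = 3/4, |p2| = 2/5.
For BIBO stability, all poles must lie inside the unit circle (|p| < 1).
System is STABLE since both |p| < 1.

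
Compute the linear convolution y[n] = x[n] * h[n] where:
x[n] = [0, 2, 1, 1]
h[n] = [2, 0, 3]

y[n] = sum_k x[k]*h[n-k]. Output length = len(x) + len(h) - 1 = 4 + 3 - 1 = 6.
y[0] = 0*2 = 0
y[1] = 2*2 + 0*0 = 4
y[2] = 1*2 + 2*0 + 0*3 = 2
y[3] = 1*2 + 1*0 + 2*3 = 8
y[4] = 1*0 + 1*3 = 3
y[5] = 1*3 = 3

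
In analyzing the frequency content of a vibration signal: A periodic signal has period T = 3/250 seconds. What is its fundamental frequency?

The fundamental frequency is the reciprocal of the period.
f = 1/T = 1/(3/250) = 250/3 Hz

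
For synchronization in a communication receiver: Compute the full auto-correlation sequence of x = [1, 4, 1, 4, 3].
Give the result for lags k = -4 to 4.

r_xx[k] = sum_m x[m]*x[m+k], indexed from 0, for k = -4 to 4:
  r_xx[-4] = x[4]*x[0] = 3
  r_xx[-3] = x[3]*x[0] + x[4]*x[1] = 16
  r_xx[-2] = x[2]*x[0] + x[3]*x[1] + x[4]*x[2] = 20
  r_xx[-1] = x[1]*x[0] + x[2]*x[1] + x[3]*x[2] + x[4]*x[3] = 24
  r_xx[0] = x[0]*x[0] + x[1]*x[1] + x[2]*x[2] + x[3]*x[3] + x[4]*x[4] = 43
  r_xx[1] = x[0]*x[1] + x[1]*x[2] + x[2]*x[3] + x[3]*x[4] = 24
  r_xx[2] = x[0]*x[2] + x[1]*x[3] + x[2]*x[4] = 20
  r_xx[3] = x[0]*x[3] + x[1]*x[4] = 16
  r_xx[4] = x[0]*x[4] = 3
r_xx = [3, 16, 20, 24, 43, 24, 20, 16, 3]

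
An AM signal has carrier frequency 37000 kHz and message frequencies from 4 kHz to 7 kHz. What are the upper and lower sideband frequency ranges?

Upper sideband (USB) = fc + [fm_low, fm_high] = 37000 + [4, 7] = [37004, 37007] kHz
Lower sideband (LSB) = fc - [fm_high, fm_low] = 37000 - [7, 4] = [36993, 36996] kHz
Total occupied spectrum: 36993 kHz to 37007 kHz (plus carrier at 37000 kHz)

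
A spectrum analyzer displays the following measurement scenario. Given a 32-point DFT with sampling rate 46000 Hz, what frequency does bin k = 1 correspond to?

The frequency of DFT bin k is: f_k = k * f_s / N
f_1 = 1 * 46000 / 32 = 2875/2 Hz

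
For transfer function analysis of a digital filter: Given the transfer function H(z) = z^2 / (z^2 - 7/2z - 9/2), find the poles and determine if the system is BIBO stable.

Poles are roots of the denominator: z^2 - 7/2z - 9/2 = 0.
Quadratic formula: z = [-(-7/2) +/- sqrt((-7/2)^2 - 4*(-9/2))] / 2
Discriminant = 49/4 + 18 = 121/4; sqrt = 11/2.
z = (7/2 +/- 11/2) / 2 => z = 9/2 or z = -1.
|p1| = 9/2, |p2| = 1.
For BIBO stability, all poles must lie inside the unit circle (|p| < 1).
System is UNSTABLE since at least one |p| >= 1.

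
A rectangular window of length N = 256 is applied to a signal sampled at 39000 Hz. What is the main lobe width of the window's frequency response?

For a rectangular window of length N,
the main lobe width in frequency is 2*f_s/N.
= 2*39000/256 = 4875/16 Hz
This determines the minimum frequency separation for resolving two sinusoids.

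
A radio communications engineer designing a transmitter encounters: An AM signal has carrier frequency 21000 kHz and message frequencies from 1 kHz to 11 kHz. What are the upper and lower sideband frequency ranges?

Upper sideband (USB) = fc + [fm_low, fm_high] = 21000 + [1, 11] = [21001, 21011] kHz
Lower sideband (LSB) = fc - [fm_high, fm_low] = 21000 - [11, 1] = [20989, 20999] kHz
Total occupied spectrum: 20989 kHz to 21011 kHz (plus carrier at 21000 kHz)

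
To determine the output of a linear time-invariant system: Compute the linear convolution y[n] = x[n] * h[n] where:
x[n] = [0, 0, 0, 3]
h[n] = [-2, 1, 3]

y[n] = sum_k x[k]*h[n-k]. Output length = len(x) + len(h) - 1 = 4 + 3 - 1 = 6.
y[0] = 0*-2 = 0
y[1] = 0*-2 + 0*1 = 0
y[2] = 0*-2 + 0*1 + 0*3 = 0
y[3] = 3*-2 + 0*1 + 0*3 = -6
y[4] = 3*1 + 0*3 = 3
y[5] = 3*3 = 9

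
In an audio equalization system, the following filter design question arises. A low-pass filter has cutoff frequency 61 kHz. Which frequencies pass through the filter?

A low-pass filter passes all frequencies below the cutoff frequency 61 kHz and attenuates higher frequencies.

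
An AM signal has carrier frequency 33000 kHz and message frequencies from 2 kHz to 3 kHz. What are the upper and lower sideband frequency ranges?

Upper sideband (USB) = fc + [fm_low, fm_high] = 33000 + [2, 3] = [33002, 33003] kHz
Lower sideband (LSB) = fc - [fm_high, fm_low] = 33000 - [3, 2] = [32997, 32998] kHz
Total occupied spectrum: 32997 kHz to 33003 kHz (plus carrier at 33000 kHz)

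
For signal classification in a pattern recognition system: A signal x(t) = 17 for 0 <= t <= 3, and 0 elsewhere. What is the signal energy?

Energy = integral of |x(t)|^2 dt over the signal duration
= 17^2 * 3 = 289 * 3 = 867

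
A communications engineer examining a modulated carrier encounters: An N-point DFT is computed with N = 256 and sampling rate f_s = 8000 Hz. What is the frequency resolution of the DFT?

DFT frequency resolution = f_s / N
= 8000 / 256 = 125/4 Hz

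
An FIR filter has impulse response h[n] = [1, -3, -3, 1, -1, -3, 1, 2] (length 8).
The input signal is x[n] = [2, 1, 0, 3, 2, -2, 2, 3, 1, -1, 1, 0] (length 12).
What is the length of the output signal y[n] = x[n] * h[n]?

For linear convolution, the output length is:
len(y) = len(x) + len(h) - 1 = 12 + 8 - 1 = 19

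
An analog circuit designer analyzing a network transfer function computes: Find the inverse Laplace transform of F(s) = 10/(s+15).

Standard pair: k/(s+a) <-> k*e^(-at)*u(t)
With k=10, a=15: f(t) = 10*e^(-15t)*u(t)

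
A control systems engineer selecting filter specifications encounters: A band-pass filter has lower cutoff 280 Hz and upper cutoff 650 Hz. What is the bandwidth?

Bandwidth = f_high - f_low
= 650 Hz - 280 Hz = 370 Hz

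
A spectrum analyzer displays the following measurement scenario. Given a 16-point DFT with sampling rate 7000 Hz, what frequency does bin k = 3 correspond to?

The frequency of DFT bin k is: f_k = k * f_s / N
f_3 = 3 * 7000 / 16 = 2625/2 Hz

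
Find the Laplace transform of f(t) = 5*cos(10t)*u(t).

Standard pair: cos(wt)*u(t) <-> s/(s^2+w^2)
With w = 10: L{5*cos(10t)*u(t)} = 5s/(s^2+100)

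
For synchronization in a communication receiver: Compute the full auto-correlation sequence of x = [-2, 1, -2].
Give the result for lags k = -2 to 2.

r_xx[k] = sum_m x[m]*x[m+k], indexed from 0, for k = -2 to 2:
  r_xx[-2] = x[2]*x[0] = 4
  r_xx[-1] = x[1]*x[0] + x[2]*x[1] = -4
  r_xx[0] = x[0]*x[0] + x[1]*x[1] + x[2]*x[2] = 9
  r_xx[1] = x[0]*x[1] + x[1]*x[2] = -4
  r_xx[2] = x[0]*x[2] = 4
r_xx = [4, -4, 9, -4, 4]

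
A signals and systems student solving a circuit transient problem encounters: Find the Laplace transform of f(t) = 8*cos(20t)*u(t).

Standard pair: cos(wt)*u(t) <-> s/(s^2+w^2)
With w = 20: L{8*cos(20t)*u(t)} = 8s/(s^2+400)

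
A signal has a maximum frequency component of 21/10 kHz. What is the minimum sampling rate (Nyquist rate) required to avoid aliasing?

By the Nyquist-Shannon sampling theorem,
the minimum sampling rate (Nyquist rate) must be at least 2 * f_max.
Nyquist rate = 2 * 21/10 kHz = 21/5 kHz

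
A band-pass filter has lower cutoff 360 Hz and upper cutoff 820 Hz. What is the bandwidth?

Bandwidth = f_high - f_low
= 820 Hz - 360 Hz = 460 Hz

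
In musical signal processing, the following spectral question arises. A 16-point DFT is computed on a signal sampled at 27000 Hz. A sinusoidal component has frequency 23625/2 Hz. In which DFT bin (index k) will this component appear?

DFT frequency resolution = f_s/N = 27000/16 = 3375/2 Hz
Bin index k = f_signal / resolution = 23625/2 / 3375/2 = 7
The signal frequency 23625/2 Hz falls in DFT bin k = 7.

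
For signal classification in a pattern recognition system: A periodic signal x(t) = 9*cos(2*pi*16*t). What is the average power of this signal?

Average power of A*cos(wt) is A^2/2.
P = 9^2 / 2 = 81/2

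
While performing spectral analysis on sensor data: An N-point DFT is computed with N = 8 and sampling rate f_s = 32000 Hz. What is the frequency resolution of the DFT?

DFT frequency resolution = f_s / N
= 32000 / 8 = 4000 Hz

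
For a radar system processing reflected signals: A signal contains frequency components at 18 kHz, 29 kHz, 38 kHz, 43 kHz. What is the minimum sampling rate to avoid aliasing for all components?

The highest frequency component is f_max = 43 kHz.
Nyquist rate = 2 * f_max = 2 * 43 kHz = 86 kHz.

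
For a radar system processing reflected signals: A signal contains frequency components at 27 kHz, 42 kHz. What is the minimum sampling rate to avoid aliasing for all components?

The highest frequency component is f_max = 42 kHz.
Nyquist rate = 2 * f_max = 2 * 42 kHz = 84 kHz.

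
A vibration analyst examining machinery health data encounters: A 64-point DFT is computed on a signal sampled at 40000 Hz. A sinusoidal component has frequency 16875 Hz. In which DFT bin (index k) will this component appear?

DFT frequency resolution = f_s/N = 40000/64 = 625 Hz
Bin index k = f_signal / resolution = 16875 / 625 = 27
The signal frequency 16875 Hz falls in DFT bin k = 27.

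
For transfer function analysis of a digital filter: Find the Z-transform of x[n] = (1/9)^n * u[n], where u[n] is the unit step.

The Z-transform of a^n * u[n] is z/(z-a) for |z| > |a|.
Here a = 1/9, so X(z) = z/(z - (1/9)) = 9z/(9z - 1)
ROC: |z| > 1/9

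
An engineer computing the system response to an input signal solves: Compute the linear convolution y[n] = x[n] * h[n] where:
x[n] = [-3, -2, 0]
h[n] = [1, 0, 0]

y[n] = sum_k x[k]*h[n-k]. Output length = len(x) + len(h) - 1 = 3 + 3 - 1 = 5.
y[0] = -3*1 = -3
y[1] = -2*1 + -3*0 = -2
y[2] = 0*1 + -2*0 + -3*0 = 0
y[3] = 0*0 + -2*0 = 0
y[4] = 0*0 = 0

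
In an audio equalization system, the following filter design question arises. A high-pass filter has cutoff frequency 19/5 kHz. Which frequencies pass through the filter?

A high-pass filter passes all frequencies above the cutoff frequency 19/5 kHz and attenuates lower frequencies.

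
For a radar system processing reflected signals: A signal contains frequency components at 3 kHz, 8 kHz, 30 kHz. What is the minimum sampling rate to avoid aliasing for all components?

The highest frequency component is f_max = 30 kHz.
Nyquist rate = 2 * f_max = 2 * 30 kHz = 60 kHz.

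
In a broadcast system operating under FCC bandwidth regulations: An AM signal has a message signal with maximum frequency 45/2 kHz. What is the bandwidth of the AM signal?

In AM (double-sideband), the bandwidth is twice the message frequency.
BW = 2 * f_m = 2 * 45/2 kHz = 45 kHz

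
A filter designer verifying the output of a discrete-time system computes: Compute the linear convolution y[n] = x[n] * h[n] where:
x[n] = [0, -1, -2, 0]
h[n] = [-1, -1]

y[n] = sum_k x[k]*h[n-k]. Output length = len(x) + len(h) - 1 = 4 + 2 - 1 = 5.
y[0] = 0*-1 = 0
y[1] = -1*-1 + 0*-1 = 1
y[2] = -2*-1 + -1*-1 = 3
y[3] = 0*-1 + -2*-1 = 2
y[4] = 0*-1 = 0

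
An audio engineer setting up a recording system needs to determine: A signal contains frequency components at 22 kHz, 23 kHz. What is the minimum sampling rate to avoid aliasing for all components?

The highest frequency component is f_max = 23 kHz.
Nyquist rate = 2 * f_max = 2 * 23 kHz = 46 kHz.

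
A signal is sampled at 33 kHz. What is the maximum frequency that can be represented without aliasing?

The maximum frequency that can be represented without aliasing
is the Nyquist frequency: f_max = f_s / 2 = 33 kHz / 2 = 33/2 kHz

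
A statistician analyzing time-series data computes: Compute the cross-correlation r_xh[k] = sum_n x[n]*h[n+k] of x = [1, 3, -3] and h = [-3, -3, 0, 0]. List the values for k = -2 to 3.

Both sequences indexed from 0 and zero outside their support.
Lags with overlap: k = -2 to 3.
  r_xh[-2] = x[2]*h[0] = 9
  r_xh[-1] = x[1]*h[0] + x[2]*h[1] = 0
  r_xh[0] = x[0]*h[0] + x[1]*h[1] + x[2]*h[2] = -12
  r_xh[1] = x[0]*h[1] + x[1]*h[2] + x[2]*h[3] = -3
  r_xh[2] = x[0]*h[2] + x[1]*h[3] = 0
  r_xh[3] = x[0]*h[3] = 0
r_xh = [9, 0, -12, -3, 0, 0] (for k = -2, ..., 3)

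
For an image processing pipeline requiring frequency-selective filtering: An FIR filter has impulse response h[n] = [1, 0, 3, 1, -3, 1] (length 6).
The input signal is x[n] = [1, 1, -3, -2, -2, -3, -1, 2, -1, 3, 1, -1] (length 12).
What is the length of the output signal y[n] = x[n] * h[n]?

For linear convolution, the output length is:
len(y) = len(x) + len(h) - 1 = 12 + 6 - 1 = 17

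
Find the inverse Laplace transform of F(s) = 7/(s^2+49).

Standard pair: w/(s^2+w^2) <-> sin(wt)*u(t)
Recognize w^2 = 49, so w = 7; numerator 7 = 1*7.
f(t) = sin(7t)*u(t)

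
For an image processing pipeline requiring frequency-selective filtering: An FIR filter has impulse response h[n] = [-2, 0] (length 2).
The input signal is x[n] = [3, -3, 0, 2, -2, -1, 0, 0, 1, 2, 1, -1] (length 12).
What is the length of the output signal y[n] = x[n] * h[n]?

For linear convolution, the output length is:
len(y) = len(x) + len(h) - 1 = 12 + 2 - 1 = 13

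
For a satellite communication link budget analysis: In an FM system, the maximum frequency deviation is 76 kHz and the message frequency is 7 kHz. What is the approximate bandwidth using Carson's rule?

Carson's rule: BW = 2*(delta_f + f_m)
= 2*(76 + 7) kHz = 166 kHz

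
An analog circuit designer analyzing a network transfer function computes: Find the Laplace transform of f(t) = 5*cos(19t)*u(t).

Standard pair: cos(wt)*u(t) <-> s/(s^2+w^2)
With w = 19: L{5*cos(19t)*u(t)} = 5s/(s^2+361)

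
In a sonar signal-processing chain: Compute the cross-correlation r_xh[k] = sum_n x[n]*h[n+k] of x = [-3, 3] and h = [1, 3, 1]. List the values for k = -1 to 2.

Both sequences indexed from 0 and zero outside their support.
Lags with overlap: k = -1 to 2.
  r_xh[-1] = x[1]*h[0] = 3
  r_xh[0] = x[0]*h[0] + x[1]*h[1] = 6
  r_xh[1] = x[0]*h[1] + x[1]*h[2] = -6
  r_xh[2] = x[0]*h[2] = -3
r_xh = [3, 6, -6, -3] (for k = -1, ..., 2)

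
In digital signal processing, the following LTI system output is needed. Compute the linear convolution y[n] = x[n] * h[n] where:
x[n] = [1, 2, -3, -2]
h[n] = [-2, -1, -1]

y[n] = sum_k x[k]*h[n-k]. Output length = len(x) + len(h) - 1 = 4 + 3 - 1 = 6.
y[0] = 1*-2 = -2
y[1] = 2*-2 + 1*-1 = -5
y[2] = -3*-2 + 2*-1 + 1*-1 = 3
y[3] = -2*-2 + -3*-1 + 2*-1 = 5
y[4] = -2*-1 + -3*-1 = 5
y[5] = -2*-1 = 2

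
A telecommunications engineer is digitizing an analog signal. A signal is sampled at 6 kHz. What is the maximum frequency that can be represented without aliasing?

The maximum frequency that can be represented without aliasing
is the Nyquist frequency: f_max = f_s / 2 = 6 kHz / 2 = 3 kHz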